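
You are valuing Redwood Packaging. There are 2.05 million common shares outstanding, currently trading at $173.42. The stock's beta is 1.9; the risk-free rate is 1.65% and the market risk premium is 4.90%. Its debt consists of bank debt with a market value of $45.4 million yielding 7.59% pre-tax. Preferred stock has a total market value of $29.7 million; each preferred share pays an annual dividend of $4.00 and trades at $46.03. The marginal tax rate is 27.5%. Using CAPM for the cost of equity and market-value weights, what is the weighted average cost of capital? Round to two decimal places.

Cost of equity via CAPM: Re = 1.65% + 1.9 × 4.9% = 10.9600%.
Cost of preferred: Rp = 4.0 / 46.03 = 8.6900%.
Market value of equity E = 173.42 × 2.05m = 355.511m.
Total capital V = 355.511 + 29.7 + 45.4 = 430.611.
Equity: weight = 355.511/430.611 = 0.8256; cost = 10.96%.
Preferred: weight = 29.7/430.611 = 0.0690; cost = 8.69%.
Bank debt: weight = 45.4/430.611 = 0.1054; after-tax cost = 7.59% × (1 − 27.5%) = 5.5027%.
WACC = 0.8256 × 10.9600% + 0.0690 × 8.6900% + 0.1054 × 5.5027% = 10.2281%.

10.23%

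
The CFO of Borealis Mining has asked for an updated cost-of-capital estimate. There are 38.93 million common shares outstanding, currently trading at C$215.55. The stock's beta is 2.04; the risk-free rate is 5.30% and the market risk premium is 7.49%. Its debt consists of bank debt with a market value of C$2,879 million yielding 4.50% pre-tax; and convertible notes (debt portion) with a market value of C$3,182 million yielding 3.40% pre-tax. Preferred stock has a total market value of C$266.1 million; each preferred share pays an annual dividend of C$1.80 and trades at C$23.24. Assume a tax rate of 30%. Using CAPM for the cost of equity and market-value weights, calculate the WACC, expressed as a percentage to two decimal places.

13.00%

Cost of equity via CAPM: Re = 5.3% + 2.04 × 7.49% = 20.5796%.
Cost of preferred: Rp = 1.8 / 23.24 = 7.7453%.
Market value of equity E = 215.55 × 38.93m = 8391.3615m.
Total capital V = 8391.3615 + 266.1 + 2879 + 3182 = 14718.4615.
Equity: weight = 8391.3615/14718.4615 = 0.5701; cost = 20.5796%.
Preferred: weight = 266.1/14718.4615 = 0.0181; cost = 7.7453%.
Bank debt: weight = 2879/14718.4615 = 0.1956; after-tax cost = 4.5% × (1 − 30%) = 3.1500%.
Convertible notes (debt portion): weight = 3182/14718.4615 = 0.2162; after-tax cost = 3.4% × (1 − 30%) = 2.3800%.
WACC = 0.5701 × 20.5796% + 0.0181 × 7.7453% + 0.1956 × 3.1500% + 0.2162 × 2.3800% = 13.0037%.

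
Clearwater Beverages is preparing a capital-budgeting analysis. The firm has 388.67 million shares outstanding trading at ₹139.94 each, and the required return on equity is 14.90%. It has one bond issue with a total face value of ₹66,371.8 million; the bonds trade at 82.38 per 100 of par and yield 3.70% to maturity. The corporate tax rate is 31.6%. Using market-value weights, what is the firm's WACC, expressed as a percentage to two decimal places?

Market value of equity E = 139.94 × 388.67m = 54390.4798m. Market value of debt D = 66371.8m × 82.38/100 = 54677.08884m.
Total capital V = 54390.4798 + 54677.08884 = 109067.56864.
Equity: weight = 54390.4798/109067.56864 = 0.4987; cost = 14.9%.
Bonds outstanding: weight = 54677.08884/109067.56864 = 0.5013; after-tax cost = 3.7% × (1 − 31.6%) = 2.5308%.
WACC = 0.4987 × 14.9000% + 0.5013 × 2.5308% = 8.6991%.

8.70%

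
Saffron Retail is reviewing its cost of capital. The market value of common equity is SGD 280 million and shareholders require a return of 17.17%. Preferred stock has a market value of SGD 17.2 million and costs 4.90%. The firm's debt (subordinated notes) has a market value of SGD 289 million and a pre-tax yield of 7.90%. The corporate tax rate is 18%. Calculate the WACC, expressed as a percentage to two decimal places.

Total capital V = 280 + 17.2 + 289 = 586.2.
Equity: weight = 280/586.2 = 0.4777; cost = 17.17%.
Preferred: weight = 17.2/586.2 = 0.0293; cost = 4.9%.
Subordinated notes: weight = 289/586.2 = 0.4930; after-tax cost = 7.9% × (1 − 18%) = 6.4780%.
WACC = 0.4777 × 17.1700% + 0.0293 × 4.9000% + 0.4930 × 6.4780% = 11.5388%.

11.54%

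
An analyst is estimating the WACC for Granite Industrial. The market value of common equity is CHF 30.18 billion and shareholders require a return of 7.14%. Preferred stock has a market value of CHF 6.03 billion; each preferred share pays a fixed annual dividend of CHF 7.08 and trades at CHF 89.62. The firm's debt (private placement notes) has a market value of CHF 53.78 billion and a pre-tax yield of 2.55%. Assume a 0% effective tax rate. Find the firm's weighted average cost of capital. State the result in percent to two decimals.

Cost of preferred: Rp = 7.08 / 89.62 = 7.9000%.
Total capital V = 30.18 + 6.03 + 53.78 = 89.99.
Equity: weight = 30.18/89.99 = 0.3354; cost = 7.14%.
Preferred: weight = 6.03/89.99 = 0.0670; cost = 7.9%.
Private placement notes: weight = 53.78/89.99 = 0.5976; after-tax cost = 2.55% × (1 − 0%) = 2.5500%.
WACC = 0.3354 × 7.1400% + 0.0670 × 7.9000% + 0.5976 × 2.5500% = 4.4478%.

4.45%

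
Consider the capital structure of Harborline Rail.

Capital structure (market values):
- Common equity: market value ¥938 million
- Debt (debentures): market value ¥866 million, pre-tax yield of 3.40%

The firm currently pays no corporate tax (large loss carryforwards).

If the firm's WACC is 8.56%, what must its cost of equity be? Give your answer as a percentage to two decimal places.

13.32%

Total capital V = 938 + 866 = 1804.
Equity weight = 938/1804 = 0.5200.
Debentures weight = 866/1804 = 0.4800.
Debt contribution = 0.4800 × 3.4% × (1 − 0%) = 1.6322%.
Required equity contribution = 8.56% − 1.6322% = 6.9278%.
Re = 6.9278% / 0.5200 = 13.3239%.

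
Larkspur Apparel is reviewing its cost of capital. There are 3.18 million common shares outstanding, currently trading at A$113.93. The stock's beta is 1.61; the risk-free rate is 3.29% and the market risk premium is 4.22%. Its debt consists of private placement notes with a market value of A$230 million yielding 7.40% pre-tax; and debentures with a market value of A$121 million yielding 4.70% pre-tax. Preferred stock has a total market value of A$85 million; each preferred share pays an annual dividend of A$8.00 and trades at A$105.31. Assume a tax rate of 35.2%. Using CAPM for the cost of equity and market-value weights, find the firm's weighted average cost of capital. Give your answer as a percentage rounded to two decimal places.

Cost of equity via CAPM: Re = 3.29% + 1.61 × 4.22% = 10.0842%.
Cost of preferred: Rp = 8.0 / 105.31 = 7.5966%.
Market value of equity E = 113.93 × 3.18m = 362.2974m.
Total capital V = 362.2974 + 85 + 230 + 121 = 798.2974.
Equity: weight = 362.2974/798.2974 = 0.4538; cost = 10.0842%.
Preferred: weight = 85/798.2974 = 0.1065; cost = 7.5966%.
Private placement notes: weight = 230/798.2974 = 0.2881; after-tax cost = 7.4% × (1 − 35.2%) = 4.7952%.
Debentures: weight = 121/798.2974 = 0.1516; after-tax cost = 4.7% × (1 − 35.2%) = 3.0456%.
WACC = 0.4538 × 10.0842% + 0.1065 × 7.5966% + 0.2881 × 4.7952% + 0.1516 × 3.0456% = 7.2286%.

7.23%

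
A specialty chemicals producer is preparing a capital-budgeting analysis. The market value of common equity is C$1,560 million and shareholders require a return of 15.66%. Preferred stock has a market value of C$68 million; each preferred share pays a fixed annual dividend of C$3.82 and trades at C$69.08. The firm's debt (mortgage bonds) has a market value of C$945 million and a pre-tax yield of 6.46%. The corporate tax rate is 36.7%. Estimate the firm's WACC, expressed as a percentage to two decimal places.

Cost of preferred: Rp = 3.82 / 69.08 = 5.5298%.
Total capital V = 1560 + 68 + 945 = 2573.
Equity: weight = 1560/2573 = 0.6063; cost = 15.66%.
Preferred: weight = 68/2573 = 0.0264; cost = 5.5298%.
Mortgage bonds: weight = 945/2573 = 0.3673; after-tax cost = 6.46% × (1 − 36.7%) = 4.0892%.
WACC = 0.6063 × 15.6600% + 0.0264 × 5.5298% + 0.3673 × 4.0892% = 11.1426%.

11.14%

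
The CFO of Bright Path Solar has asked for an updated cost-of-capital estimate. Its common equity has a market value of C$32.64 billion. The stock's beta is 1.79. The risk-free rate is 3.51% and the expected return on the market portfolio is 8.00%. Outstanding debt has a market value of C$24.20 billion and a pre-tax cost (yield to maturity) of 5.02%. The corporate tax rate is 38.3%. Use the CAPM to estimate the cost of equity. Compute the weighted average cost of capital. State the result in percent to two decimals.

Market risk premium = 8.0% − 3.51% = 4.49%.
Cost of equity via CAPM: Re = 3.51% + 1.79 × 4.49% = 11.5471%.
Total capital V = 32.64 + 24.2 = 56.84.
Equity: weight = 32.64/56.84 = 0.5742; cost = 11.5471%.
Debt: weight = 24.2/56.84 = 0.4258; after-tax cost = 5.02% × (1 − 38.3%) = 3.0973%.
WACC = 0.5742 × 11.5471% + 0.4258 × 3.0973% = 7.9496%.

7.95%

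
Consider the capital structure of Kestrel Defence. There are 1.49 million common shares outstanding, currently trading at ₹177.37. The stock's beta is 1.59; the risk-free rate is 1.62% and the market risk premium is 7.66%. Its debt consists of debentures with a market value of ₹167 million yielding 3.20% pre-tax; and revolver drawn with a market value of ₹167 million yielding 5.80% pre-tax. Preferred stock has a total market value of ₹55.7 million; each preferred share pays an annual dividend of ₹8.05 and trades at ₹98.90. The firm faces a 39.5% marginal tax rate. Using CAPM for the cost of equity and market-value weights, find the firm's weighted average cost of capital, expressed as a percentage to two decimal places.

7.66%

Cost of equity via CAPM: Re = 1.62% + 1.59 × 7.66% = 13.7994%.
Cost of preferred: Rp = 8.05 / 98.9 = 8.1395%.
Market value of equity E = 177.37 × 1.49m = 264.2813m.
Total capital V = 264.2813 + 55.7 + 167 + 167 = 653.9813.
Equity: weight = 264.2813/653.9813 = 0.4041; cost = 13.7994%.
Preferred: weight = 55.7/653.9813 = 0.0852; cost = 8.1395%.
Debentures: weight = 167/653.9813 = 0.2554; after-tax cost = 3.2% × (1 − 39.5%) = 1.9360%.
Revolver drawn: weight = 167/653.9813 = 0.2554; after-tax cost = 5.8% × (1 − 39.5%) = 3.5090%.
WACC = 0.4041 × 13.7994% + 0.0852 × 8.1395% + 0.2554 × 1.9360% + 0.2554 × 3.5090% = 7.6602%.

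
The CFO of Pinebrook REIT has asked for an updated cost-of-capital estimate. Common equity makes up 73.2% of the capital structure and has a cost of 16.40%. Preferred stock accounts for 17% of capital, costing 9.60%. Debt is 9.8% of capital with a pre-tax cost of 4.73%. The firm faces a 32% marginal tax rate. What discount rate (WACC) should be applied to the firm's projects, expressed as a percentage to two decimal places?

13.95%

After-tax cost of debt = 4.73% × (1 − 32%) = 3.2164%.
WACC = 0.732 × 16.4000% + 0.170 × 9.6000% + 0.098 × 3.2164% = 13.9520%.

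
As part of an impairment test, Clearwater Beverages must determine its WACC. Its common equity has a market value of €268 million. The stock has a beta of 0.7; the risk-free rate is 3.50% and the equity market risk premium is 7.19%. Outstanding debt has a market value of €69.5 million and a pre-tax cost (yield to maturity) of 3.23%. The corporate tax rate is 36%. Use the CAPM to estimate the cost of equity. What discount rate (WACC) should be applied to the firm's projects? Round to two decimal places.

7.20%

Cost of equity via CAPM: Re = 3.5% + 0.7 × 7.19% = 8.5330%.
Total capital V = 268 + 69.5 = 337.5.
Equity: weight = 268/337.5 = 0.7941; cost = 8.533%.
Debt: weight = 69.5/337.5 = 0.2059; after-tax cost = 3.23% × (1 − 36%) = 2.0672%.
WACC = 0.7941 × 8.5330% + 0.2059 × 2.0672% = 7.2015%.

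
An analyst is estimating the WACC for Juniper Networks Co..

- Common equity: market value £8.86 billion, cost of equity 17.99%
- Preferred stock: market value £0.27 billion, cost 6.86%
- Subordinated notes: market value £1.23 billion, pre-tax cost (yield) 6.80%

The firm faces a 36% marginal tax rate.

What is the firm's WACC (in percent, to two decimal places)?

16.08%

Total capital V = 8.86 + 0.27 + 1.23 = 10.36.
Equity: weight = 8.86/10.36 = 0.8552; cost = 17.99%.
Preferred: weight = 0.27/10.36 = 0.0261; cost = 6.86%.
Subordinated notes: weight = 1.23/10.36 = 0.1187; after-tax cost = 6.8% × (1 − 36%) = 4.3520%.
WACC = 0.8552 × 17.9900% + 0.0261 × 6.8600% + 0.1187 × 4.3520% = 16.0807%.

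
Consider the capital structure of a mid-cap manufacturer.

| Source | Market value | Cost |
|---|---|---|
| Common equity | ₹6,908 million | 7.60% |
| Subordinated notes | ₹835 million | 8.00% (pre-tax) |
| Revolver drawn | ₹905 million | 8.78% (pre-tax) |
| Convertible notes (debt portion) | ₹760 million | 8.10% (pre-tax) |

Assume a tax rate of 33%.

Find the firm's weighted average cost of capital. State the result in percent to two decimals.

Total capital V = 6908 + 835 + 905 + 760 = 9408.
Equity: weight = 6908/9408 = 0.7343; cost = 7.6%.
Subordinated notes: weight = 835/9408 = 0.0888; after-tax cost = 8% × (1 − 33%) = 5.3600%.
Revolver drawn: weight = 905/9408 = 0.0962; after-tax cost = 8.78% × (1 − 33%) = 5.8826%.
Convertible notes (debt portion): weight = 760/9408 = 0.0808; after-tax cost = 8.1% × (1 − 33%) = 5.4270%.
WACC = 0.7343 × 7.6000% + 0.0888 × 5.3600% + 0.0962 × 5.8826% + 0.0808 × 5.4270% = 7.0604%.

7.06%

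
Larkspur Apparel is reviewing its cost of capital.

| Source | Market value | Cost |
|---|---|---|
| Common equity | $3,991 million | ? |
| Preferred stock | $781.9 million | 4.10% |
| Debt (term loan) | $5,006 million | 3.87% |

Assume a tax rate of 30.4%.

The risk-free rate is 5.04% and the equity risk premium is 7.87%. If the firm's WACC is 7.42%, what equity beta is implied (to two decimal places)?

1.14

Total capital V = 3991 + 781.9 + 5006 = 9778.9.
Equity weight = 3991/9778.9 = 0.4081.
Preferred weight = 781.9/9778.9 = 0.0800.
Term loan weight = 5006/9778.9 = 0.5119.
Debt contribution = 0.5119 × 3.87% × (1 − 30.4%) = 1.3789%.
Preferred contribution = 0.0800 × 4.1% = 0.3278%.
Required equity contribution = 7.42% − 1.7067% = 5.7133%  ⇒  Re = 13.9990%.
CAPM: 13.9990% = 5.04% + β × 7.87%  ⇒  β = 1.1384.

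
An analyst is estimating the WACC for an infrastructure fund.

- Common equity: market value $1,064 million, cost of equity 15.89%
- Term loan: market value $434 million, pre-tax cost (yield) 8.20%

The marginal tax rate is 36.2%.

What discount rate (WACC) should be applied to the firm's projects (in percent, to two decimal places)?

Total capital V = 1064 + 434 = 1498.
Equity: weight = 1064/1498 = 0.7103; cost = 15.89%.
Term loan: weight = 434/1498 = 0.2897; after-tax cost = 8.2% × (1 − 36.2%) = 5.2316%.
WACC = 0.7103 × 15.8900% + 0.2897 × 5.2316% = 12.8021%.

12.80%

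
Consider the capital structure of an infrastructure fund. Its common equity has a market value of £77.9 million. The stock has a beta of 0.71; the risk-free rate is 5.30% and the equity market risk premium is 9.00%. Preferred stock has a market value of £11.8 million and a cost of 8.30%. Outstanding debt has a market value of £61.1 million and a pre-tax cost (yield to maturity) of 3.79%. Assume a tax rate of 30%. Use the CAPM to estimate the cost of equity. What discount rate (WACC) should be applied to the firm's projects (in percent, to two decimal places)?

Cost of equity via CAPM: Re = 5.3% + 0.71 × 9.0% = 11.6900%.
Total capital V = 77.9 + 11.8 + 61.1 = 150.8.
Equity: weight = 77.9/150.8 = 0.5166; cost = 11.69%.
Preferred: weight = 11.8/150.8 = 0.0782; cost = 8.3%.
Debt: weight = 61.1/150.8 = 0.4052; after-tax cost = 3.79% × (1 − 30%) = 2.6530%.
WACC = 0.5166 × 11.6900% + 0.0782 × 8.3000% + 0.4052 × 2.6530% = 7.7632%.

7.76%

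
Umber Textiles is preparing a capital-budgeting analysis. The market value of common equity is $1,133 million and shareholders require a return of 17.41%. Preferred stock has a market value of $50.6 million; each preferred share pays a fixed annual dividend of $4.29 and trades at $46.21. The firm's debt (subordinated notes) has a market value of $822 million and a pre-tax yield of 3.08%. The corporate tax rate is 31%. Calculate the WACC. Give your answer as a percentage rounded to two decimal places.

Cost of preferred: Rp = 4.29 / 46.21 = 9.2837%.
Total capital V = 1133 + 50.6 + 822 = 2005.6.
Equity: weight = 1133/2005.6 = 0.5649; cost = 17.41%.
Preferred: weight = 50.6/2005.6 = 0.0252; cost = 9.2837%.
Subordinated notes: weight = 822/2005.6 = 0.4099; after-tax cost = 3.08% × (1 − 31%) = 2.1252%.
WACC = 0.5649 × 17.4100% + 0.0252 × 9.2837% + 0.4099 × 2.1252% = 10.9405%.

10.94%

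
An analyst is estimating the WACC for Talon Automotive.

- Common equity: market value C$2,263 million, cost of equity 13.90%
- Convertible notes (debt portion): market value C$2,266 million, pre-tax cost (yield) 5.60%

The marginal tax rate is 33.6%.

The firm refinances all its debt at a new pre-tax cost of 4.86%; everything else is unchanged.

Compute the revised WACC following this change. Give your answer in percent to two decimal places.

8.56%

After the change:
Total capital V = 2263 + 2266 = 4529.
Equity: weight = 2263/4529 = 0.4997; cost = 13.9%.
Convertible notes (debt portion): weight = 2266/4529 = 0.5003; after-tax cost = 4.86% × (1 − 33.6%) = 3.2270%.
WACC = 0.4997 × 13.9000% + 0.5003 × 3.2270% = 8.5600%.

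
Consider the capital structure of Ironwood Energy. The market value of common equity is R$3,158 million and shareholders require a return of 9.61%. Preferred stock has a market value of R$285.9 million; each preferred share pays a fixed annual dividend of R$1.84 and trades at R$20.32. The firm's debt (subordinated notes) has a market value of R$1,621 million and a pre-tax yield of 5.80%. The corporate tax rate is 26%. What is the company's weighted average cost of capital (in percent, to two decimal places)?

Cost of preferred: Rp = 1.84 / 20.32 = 9.0551%.
Total capital V = 3158 + 285.9 + 1621 = 5064.9.
Equity: weight = 3158/5064.9 = 0.6235; cost = 9.61%.
Preferred: weight = 285.9/5064.9 = 0.0564; cost = 9.0551%.
Subordinated notes: weight = 1621/5064.9 = 0.3200; after-tax cost = 5.8% × (1 − 26%) = 4.2920%.
WACC = 0.6235 × 9.6100% + 0.0564 × 9.0551% + 0.3200 × 4.2920% = 7.8767%.

7.88%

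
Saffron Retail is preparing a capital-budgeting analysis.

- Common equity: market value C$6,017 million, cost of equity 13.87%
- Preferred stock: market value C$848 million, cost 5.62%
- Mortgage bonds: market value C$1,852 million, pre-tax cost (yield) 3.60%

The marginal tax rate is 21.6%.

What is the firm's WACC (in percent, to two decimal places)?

Total capital V = 6017 + 848 + 1852 = 8717.
Equity: weight = 6017/8717 = 0.6903; cost = 13.87%.
Preferred: weight = 848/8717 = 0.0973; cost = 5.62%.
Mortgage bonds: weight = 1852/8717 = 0.2125; after-tax cost = 3.6% × (1 − 21.6%) = 2.8224%.
WACC = 0.6903 × 13.8700% + 0.0973 × 5.6200% + 0.2125 × 2.8224% = 10.7203%.

10.72%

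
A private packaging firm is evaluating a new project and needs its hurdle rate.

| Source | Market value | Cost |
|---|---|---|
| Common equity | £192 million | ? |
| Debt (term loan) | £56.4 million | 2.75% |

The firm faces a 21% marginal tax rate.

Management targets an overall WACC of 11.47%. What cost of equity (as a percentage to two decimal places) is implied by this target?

Total capital V = 192 + 56.4 = 248.4.
Equity weight = 192/248.4 = 0.7729.
Term loan weight = 56.4/248.4 = 0.2271.
Debt contribution = 0.2271 × 2.75% × (1 − 21%) = 0.4933%.
Required equity contribution = 11.47% − 0.4933% = 10.9767%.
Re = 10.9767% / 0.7729 = 14.2011%.

14.20%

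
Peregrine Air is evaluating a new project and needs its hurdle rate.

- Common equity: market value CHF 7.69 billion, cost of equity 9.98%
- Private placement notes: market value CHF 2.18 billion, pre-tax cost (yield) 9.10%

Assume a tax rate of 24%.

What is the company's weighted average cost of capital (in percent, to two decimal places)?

9.30%

Total capital V = 7.69 + 2.18 = 9.87.
Equity: weight = 7.69/9.87 = 0.7791; cost = 9.98%.
Private placement notes: weight = 2.18/9.87 = 0.2209; after-tax cost = 9.1% × (1 − 24%) = 6.9160%.
WACC = 0.7791 × 9.9800% + 0.2209 × 6.9160% = 9.3033%.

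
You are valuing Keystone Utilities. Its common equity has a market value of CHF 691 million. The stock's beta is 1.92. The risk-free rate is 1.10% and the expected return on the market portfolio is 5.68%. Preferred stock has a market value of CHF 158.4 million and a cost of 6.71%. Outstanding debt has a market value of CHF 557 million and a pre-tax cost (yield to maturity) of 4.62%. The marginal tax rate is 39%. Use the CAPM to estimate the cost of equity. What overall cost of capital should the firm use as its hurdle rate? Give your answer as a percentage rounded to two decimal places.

6.73%

Market risk premium = 5.68% − 1.1% = 4.58%.
Cost of equity via CAPM: Re = 1.1% + 1.92 × 4.58% = 9.8936%.
Total capital V = 691 + 158.4 + 557 = 1406.4.
Equity: weight = 691/1406.4 = 0.4913; cost = 9.8936%.
Preferred: weight = 158.4/1406.4 = 0.1126; cost = 6.71%.
Debt: weight = 557/1406.4 = 0.3960; after-tax cost = 4.62% × (1 − 39%) = 2.8182%.
WACC = 0.4913 × 9.8936% + 0.1126 × 6.7100% + 0.3960 × 2.8182% = 6.7328%.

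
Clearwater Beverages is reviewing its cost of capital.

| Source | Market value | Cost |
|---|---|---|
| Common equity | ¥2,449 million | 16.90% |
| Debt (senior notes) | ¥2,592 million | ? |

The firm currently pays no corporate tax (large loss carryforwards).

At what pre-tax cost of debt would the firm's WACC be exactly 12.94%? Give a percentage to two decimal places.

Total capital V = 2449 + 2592 = 5041.
Equity weight = 2449/5041 = 0.4858.
Senior notes weight = 2592/5041 = 0.5142.
Equity contribution = 0.4858 × 16.9% = 8.2103%.
Remaining for debt = 12.94% − 8.2103% = 4.7297%.
Rd × (1 − 0%) × 0.5142 = 4.7297%  ⇒  Rd = 9.1985%.

9.20%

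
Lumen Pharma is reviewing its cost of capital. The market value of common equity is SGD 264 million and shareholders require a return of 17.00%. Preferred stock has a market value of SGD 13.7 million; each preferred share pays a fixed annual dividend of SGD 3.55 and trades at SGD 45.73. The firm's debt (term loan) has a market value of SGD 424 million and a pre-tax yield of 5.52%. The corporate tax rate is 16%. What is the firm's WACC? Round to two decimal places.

Cost of preferred: Rp = 3.55 / 45.73 = 7.7630%.
Total capital V = 264 + 13.7 + 424 = 701.7.
Equity: weight = 264/701.7 = 0.3762; cost = 17%.
Preferred: weight = 13.7/701.7 = 0.0195; cost = 7.763%.
Term loan: weight = 424/701.7 = 0.6042; after-tax cost = 5.52% × (1 − 16%) = 4.6368%.
WACC = 0.3762 × 17.0000% + 0.0195 × 7.7630% + 0.6042 × 4.6368% = 9.3492%.

9.35%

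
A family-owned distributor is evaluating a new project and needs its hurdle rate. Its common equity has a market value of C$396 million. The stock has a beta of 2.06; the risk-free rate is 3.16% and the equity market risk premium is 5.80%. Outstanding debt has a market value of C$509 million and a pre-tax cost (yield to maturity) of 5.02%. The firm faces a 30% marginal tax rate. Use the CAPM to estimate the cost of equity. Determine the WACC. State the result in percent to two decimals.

Cost of equity via CAPM: Re = 3.16% + 2.06 × 5.8% = 15.1080%.
Total capital V = 396 + 509 = 905.
Equity: weight = 396/905 = 0.4376; cost = 15.108%.
Debt: weight = 509/905 = 0.5624; after-tax cost = 5.02% × (1 − 30%) = 3.5140%.
WACC = 0.4376 × 15.1080% + 0.5624 × 3.5140% = 8.5872%.

8.59%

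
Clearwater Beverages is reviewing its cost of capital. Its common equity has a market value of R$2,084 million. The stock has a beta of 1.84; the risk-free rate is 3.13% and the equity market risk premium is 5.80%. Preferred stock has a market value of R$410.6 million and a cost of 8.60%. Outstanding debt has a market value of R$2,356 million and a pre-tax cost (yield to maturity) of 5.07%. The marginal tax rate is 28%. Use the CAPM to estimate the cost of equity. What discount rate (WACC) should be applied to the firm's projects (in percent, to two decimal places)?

Cost of equity via CAPM: Re = 3.13% + 1.84 × 5.8% = 13.8020%.
Total capital V = 2084 + 410.6 + 2356 = 4850.6.
Equity: weight = 2084/4850.6 = 0.4296; cost = 13.802%.
Preferred: weight = 410.6/4850.6 = 0.0846; cost = 8.6%.
Debt: weight = 2356/4850.6 = 0.4857; after-tax cost = 5.07% × (1 − 28%) = 3.6504%.
WACC = 0.4296 × 13.8020% + 0.0846 × 8.6000% + 0.4857 × 3.6504% = 8.4309%.

8.43%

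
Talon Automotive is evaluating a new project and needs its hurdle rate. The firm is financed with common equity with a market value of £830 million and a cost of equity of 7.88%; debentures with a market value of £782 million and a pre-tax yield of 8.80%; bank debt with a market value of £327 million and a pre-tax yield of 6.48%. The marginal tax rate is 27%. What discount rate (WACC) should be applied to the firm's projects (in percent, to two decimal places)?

6.76%

Total capital V = 830 + 782 + 327 = 1939.
Equity: weight = 830/1939 = 0.4281; cost = 7.88%.
Debentures: weight = 782/1939 = 0.4033; after-tax cost = 8.8% × (1 − 27%) = 6.4240%.
Bank debt: weight = 327/1939 = 0.1686; after-tax cost = 6.48% × (1 − 27%) = 4.7304%.
WACC = 0.4281 × 7.8800% + 0.4033 × 6.4240% + 0.1686 × 4.7304% = 6.7616%.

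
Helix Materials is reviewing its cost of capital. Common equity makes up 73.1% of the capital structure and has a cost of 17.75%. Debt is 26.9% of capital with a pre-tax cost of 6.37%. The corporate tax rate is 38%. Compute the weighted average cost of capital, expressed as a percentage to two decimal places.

After-tax cost of debt = 6.37% × (1 − 38%) = 3.9494%.
WACC = 0.731 × 17.7500% + 0.269 × 3.9494% = 14.0376%.

14.04%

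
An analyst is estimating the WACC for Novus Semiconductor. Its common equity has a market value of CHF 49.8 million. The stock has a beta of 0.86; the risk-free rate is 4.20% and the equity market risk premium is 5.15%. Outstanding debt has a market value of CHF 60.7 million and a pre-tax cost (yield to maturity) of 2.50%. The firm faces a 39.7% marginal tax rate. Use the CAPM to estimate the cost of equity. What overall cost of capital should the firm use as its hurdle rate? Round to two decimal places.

4.72%

Cost of equity via CAPM: Re = 4.2% + 0.86 × 5.15% = 8.6290%.
Total capital V = 49.8 + 60.7 = 110.5.
Equity: weight = 49.8/110.5 = 0.4507; cost = 8.629%.
Debt: weight = 60.7/110.5 = 0.5493; after-tax cost = 2.5% × (1 − 39.7%) = 1.5075%.
WACC = 0.4507 × 8.6290% + 0.5493 × 1.5075% = 4.7170%.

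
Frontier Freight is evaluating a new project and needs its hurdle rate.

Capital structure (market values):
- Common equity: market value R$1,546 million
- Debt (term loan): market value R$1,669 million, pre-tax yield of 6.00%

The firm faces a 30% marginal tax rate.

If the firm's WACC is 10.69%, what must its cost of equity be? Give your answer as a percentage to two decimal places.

17.70%

Total capital V = 1546 + 1669 = 3215.
Equity weight = 1546/3215 = 0.4809.
Term loan weight = 1669/3215 = 0.5191.
Debt contribution = 0.5191 × 6% × (1 − 30%) = 2.1803%.
Required equity contribution = 10.69% − 2.1803% = 8.5097%.
Re = 8.5097% / 0.4809 = 17.6963%.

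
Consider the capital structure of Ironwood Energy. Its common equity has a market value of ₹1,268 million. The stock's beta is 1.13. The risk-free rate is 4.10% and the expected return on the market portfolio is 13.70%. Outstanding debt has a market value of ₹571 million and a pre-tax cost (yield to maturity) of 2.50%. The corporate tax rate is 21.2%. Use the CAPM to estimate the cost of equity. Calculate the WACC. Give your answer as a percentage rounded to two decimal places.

Market risk premium = 13.7% − 4.1% = 9.6%.
Cost of equity via CAPM: Re = 4.1% + 1.13 × 9.6% = 14.9480%.
Total capital V = 1268 + 571 = 1839.
Equity: weight = 1268/1839 = 0.6895; cost = 14.948%.
Debt: weight = 571/1839 = 0.3105; after-tax cost = 2.5% × (1 − 21.2%) = 1.9700%.
WACC = 0.6895 × 14.9480% + 0.3105 × 1.9700% = 10.9184%.

10.92%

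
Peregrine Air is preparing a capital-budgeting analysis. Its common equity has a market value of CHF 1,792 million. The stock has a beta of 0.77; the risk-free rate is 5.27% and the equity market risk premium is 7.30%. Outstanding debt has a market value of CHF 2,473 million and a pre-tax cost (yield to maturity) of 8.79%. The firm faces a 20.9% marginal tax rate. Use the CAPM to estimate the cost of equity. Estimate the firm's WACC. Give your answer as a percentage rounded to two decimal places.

8.61%

Cost of equity via CAPM: Re = 5.27% + 0.77 × 7.3% = 10.8910%.
Total capital V = 1792 + 2473 = 4265.
Equity: weight = 1792/4265 = 0.4202; cost = 10.891%.
Debt: weight = 2473/4265 = 0.5798; after-tax cost = 8.79% × (1 − 20.9%) = 6.9529%.
WACC = 0.4202 × 10.8910% + 0.5798 × 6.9529% = 8.6075%.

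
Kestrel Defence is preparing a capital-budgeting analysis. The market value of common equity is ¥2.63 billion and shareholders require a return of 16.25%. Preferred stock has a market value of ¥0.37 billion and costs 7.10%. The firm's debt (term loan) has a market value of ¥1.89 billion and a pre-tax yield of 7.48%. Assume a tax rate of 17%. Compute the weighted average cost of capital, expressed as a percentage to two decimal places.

11.68%

Total capital V = 2.63 + 0.37 + 1.89 = 4.89.
Equity: weight = 2.63/4.89 = 0.5378; cost = 16.25%.
Preferred: weight = 0.37/4.89 = 0.0757; cost = 7.1%.
Term loan: weight = 1.89/4.89 = 0.3865; after-tax cost = 7.48% × (1 − 17%) = 6.2084%.
WACC = 0.5378 × 16.2500% + 0.0757 × 7.1000% + 0.3865 × 6.2084% = 11.6766%.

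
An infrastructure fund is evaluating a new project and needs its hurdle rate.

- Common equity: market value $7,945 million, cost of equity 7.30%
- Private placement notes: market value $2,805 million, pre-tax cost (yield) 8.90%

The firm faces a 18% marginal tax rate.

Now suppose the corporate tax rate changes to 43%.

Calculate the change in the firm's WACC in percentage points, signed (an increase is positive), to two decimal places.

Current WACC:
Total capital V = 7945 + 2805 = 10750.
Equity: weight = 7945/10750 = 0.7391; cost = 7.3%.
Private placement notes: weight = 2805/10750 = 0.2609; after-tax cost = 8.9% × (1 − 18%) = 7.2980%.
WACC = 0.7391 × 7.3000% + 0.2609 × 7.2980% = 7.2995%.
After the change:
Total capital V = 7945 + 2805 = 10750.
Equity: weight = 7945/10750 = 0.7391; cost = 7.3%.
Private placement notes: weight = 2805/10750 = 0.2609; after-tax cost = 8.9% × (1 − 43%) = 5.0730%.
WACC = 0.7391 × 7.3000% + 0.2609 × 5.0730% = 6.7189%.
Change in WACC = 6.7189% − 7.2995% = -0.5806 pp.

-0.58 pp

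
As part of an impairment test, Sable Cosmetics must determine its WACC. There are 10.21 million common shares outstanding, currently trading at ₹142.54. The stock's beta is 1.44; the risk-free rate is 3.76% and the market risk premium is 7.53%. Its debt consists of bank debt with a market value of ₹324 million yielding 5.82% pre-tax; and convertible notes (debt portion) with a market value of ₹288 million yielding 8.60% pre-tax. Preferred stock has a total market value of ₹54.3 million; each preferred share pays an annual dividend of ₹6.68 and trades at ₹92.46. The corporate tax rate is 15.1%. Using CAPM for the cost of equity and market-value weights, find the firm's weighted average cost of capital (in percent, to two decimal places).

Cost of equity via CAPM: Re = 3.76% + 1.44 × 7.53% = 14.6032%.
Cost of preferred: Rp = 6.68 / 92.46 = 7.2247%.
Market value of equity E = 142.54 × 10.21m = 1455.3334m.
Total capital V = 1455.3334 + 54.3 + 324 + 288 = 2121.6334.
Equity: weight = 1455.3334/2121.6334 = 0.6859; cost = 14.6032%.
Preferred: weight = 54.3/2121.6334 = 0.0256; cost = 7.2247%.
Bank debt: weight = 324/2121.6334 = 0.1527; after-tax cost = 5.82% × (1 − 15.1%) = 4.9412%.
Convertible notes (debt portion): weight = 288/2121.6334 = 0.1357; after-tax cost = 8.6% × (1 − 15.1%) = 7.3014%.
WACC = 0.6859 × 14.6032% + 0.0256 × 7.2247% + 0.1527 × 4.9412% + 0.1357 × 7.3014% = 11.9477%.

11.95%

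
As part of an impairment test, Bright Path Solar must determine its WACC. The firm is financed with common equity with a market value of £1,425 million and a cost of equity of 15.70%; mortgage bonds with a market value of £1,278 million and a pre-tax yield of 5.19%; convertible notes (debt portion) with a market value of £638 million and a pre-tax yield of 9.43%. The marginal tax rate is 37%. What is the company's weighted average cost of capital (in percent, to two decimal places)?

9.08%

Total capital V = 1425 + 1278 + 638 = 3341.
Equity: weight = 1425/3341 = 0.4265; cost = 15.7%.
Mortgage bonds: weight = 1278/3341 = 0.3825; after-tax cost = 5.19% × (1 − 37%) = 3.2697%.
Convertible notes (debt portion): weight = 638/3341 = 0.1910; after-tax cost = 9.43% × (1 − 37%) = 5.9409%.
WACC = 0.4265 × 15.7000% + 0.3825 × 3.2697% + 0.1910 × 5.9409% = 9.0816%.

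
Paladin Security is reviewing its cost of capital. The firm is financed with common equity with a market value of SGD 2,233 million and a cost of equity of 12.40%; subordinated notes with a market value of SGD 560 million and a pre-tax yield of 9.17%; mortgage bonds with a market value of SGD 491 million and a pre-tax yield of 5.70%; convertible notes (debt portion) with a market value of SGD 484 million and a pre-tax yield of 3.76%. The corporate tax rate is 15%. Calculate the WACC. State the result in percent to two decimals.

9.55%

Total capital V = 2233 + 560 + 491 + 484 = 3768.
Equity: weight = 2233/3768 = 0.5926; cost = 12.4%.
Subordinated notes: weight = 560/3768 = 0.1486; after-tax cost = 9.17% × (1 − 15%) = 7.7945%.
Mortgage bonds: weight = 491/3768 = 0.1303; after-tax cost = 5.7% × (1 − 15%) = 4.8450%.
Convertible notes (debt portion): weight = 484/3768 = 0.1285; after-tax cost = 3.76% × (1 − 15%) = 3.1960%.
WACC = 0.5926 × 12.4000% + 0.1486 × 7.7945% + 0.1303 × 4.8450% + 0.1285 × 3.1960% = 9.5488%.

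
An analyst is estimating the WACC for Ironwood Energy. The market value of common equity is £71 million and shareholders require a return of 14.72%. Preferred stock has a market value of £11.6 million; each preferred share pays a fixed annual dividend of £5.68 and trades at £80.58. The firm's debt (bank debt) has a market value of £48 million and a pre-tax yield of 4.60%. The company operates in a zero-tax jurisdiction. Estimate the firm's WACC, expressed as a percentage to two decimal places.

10.32%

Cost of preferred: Rp = 5.68 / 80.58 = 7.0489%.
Total capital V = 71 + 11.6 + 48 = 130.6.
Equity: weight = 71/130.6 = 0.5436; cost = 14.72%.
Preferred: weight = 11.6/130.6 = 0.0888; cost = 7.0489%.
Bank debt: weight = 48/130.6 = 0.3675; after-tax cost = 4.6% × (1 − 0%) = 4.6000%.
WACC = 0.5436 × 14.7200% + 0.0888 × 7.0489% + 0.3675 × 4.6000% = 10.3192%.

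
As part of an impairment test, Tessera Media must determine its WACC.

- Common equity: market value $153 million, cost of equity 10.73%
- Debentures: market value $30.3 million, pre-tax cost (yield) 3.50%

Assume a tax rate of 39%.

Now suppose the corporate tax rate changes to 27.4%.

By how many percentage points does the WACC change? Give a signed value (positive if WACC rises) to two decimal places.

+0.07 pp

Current WACC:
Total capital V = 153 + 30.3 = 183.3.
Equity: weight = 153/183.3 = 0.8347; cost = 10.73%.
Debentures: weight = 30.3/183.3 = 0.1653; after-tax cost = 3.5% × (1 − 39%) = 2.1350%.
WACC = 0.8347 × 10.7300% + 0.1653 × 2.1350% = 9.3092%.
After the change:
Total capital V = 153 + 30.3 = 183.3.
Equity: weight = 153/183.3 = 0.8347; cost = 10.73%.
Debentures: weight = 30.3/183.3 = 0.1653; after-tax cost = 3.5% × (1 − 27.4%) = 2.5410%.
WACC = 0.8347 × 10.7300% + 0.1653 × 2.5410% = 9.3763%.
Change in WACC = 9.3763% − 9.3092% = 0.0671 pp.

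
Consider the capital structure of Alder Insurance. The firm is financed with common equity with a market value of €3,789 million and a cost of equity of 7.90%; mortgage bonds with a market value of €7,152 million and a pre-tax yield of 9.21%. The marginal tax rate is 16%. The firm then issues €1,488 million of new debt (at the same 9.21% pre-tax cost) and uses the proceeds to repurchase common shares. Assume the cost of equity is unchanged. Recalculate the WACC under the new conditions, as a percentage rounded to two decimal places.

After the change:
Total capital V = 2301 + 8640 = 10941.
Equity: weight = 2301/10941 = 0.2103; cost = 7.9%.
Mortgage bonds: weight = 8640/10941 = 0.7897; after-tax cost = 9.21% × (1 − 16%) = 7.7364%.
WACC = 0.2103 × 7.9000% + 0.7897 × 7.7364% = 7.7708%.

7.77%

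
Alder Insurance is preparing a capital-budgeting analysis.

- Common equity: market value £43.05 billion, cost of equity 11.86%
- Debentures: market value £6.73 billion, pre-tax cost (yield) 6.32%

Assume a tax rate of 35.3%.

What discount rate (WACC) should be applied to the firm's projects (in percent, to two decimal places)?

Total capital V = 43.05 + 6.73 = 49.78.
Equity: weight = 43.05/49.78 = 0.8648; cost = 11.86%.
Debentures: weight = 6.73/49.78 = 0.1352; after-tax cost = 6.32% × (1 − 35.3%) = 4.0890%.
WACC = 0.8648 × 11.8600% + 0.1352 × 4.0890% = 10.8094%.

10.81%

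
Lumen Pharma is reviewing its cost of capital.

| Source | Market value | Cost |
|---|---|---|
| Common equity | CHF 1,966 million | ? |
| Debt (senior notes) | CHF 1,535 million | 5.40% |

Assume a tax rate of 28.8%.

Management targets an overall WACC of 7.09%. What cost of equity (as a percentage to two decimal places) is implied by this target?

9.62%

Total capital V = 1966 + 1535 = 3501.
Equity weight = 1966/3501 = 0.5616.
Senior notes weight = 1535/3501 = 0.4384.
Debt contribution = 0.4384 × 5.4% × (1 − 28.8%) = 1.6857%.
Required equity contribution = 7.09% − 1.6857% = 5.4043%.
Re = 5.4043% / 0.5616 = 9.6238%.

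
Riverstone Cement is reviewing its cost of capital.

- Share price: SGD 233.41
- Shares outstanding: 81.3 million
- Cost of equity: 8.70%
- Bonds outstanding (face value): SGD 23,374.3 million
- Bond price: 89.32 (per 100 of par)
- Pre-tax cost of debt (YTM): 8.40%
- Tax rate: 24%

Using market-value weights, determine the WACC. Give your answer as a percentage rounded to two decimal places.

Market value of equity E = 233.41 × 81.3m = 18976.233m. Market value of debt D = 23374.3m × 89.32/100 = 20877.92476m.
Total capital V = 18976.233 + 20877.92476 = 39854.15776.
Equity: weight = 18976.233/39854.15776 = 0.4761; cost = 8.7%.
Bonds outstanding: weight = 20877.92476/39854.15776 = 0.5239; after-tax cost = 8.4% × (1 − 24%) = 6.3840%.
WACC = 0.4761 × 8.7000% + 0.5239 × 6.3840% = 7.4867%.

7.49%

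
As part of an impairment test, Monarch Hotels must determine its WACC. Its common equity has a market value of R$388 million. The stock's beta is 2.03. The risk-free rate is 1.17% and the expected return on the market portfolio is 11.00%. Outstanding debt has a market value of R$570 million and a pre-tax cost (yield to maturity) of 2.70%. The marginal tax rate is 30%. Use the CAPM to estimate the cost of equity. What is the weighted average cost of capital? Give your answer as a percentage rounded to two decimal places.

Market risk premium = 11.0% − 1.17% = 9.83%.
Cost of equity via CAPM: Re = 1.17% + 2.03 × 9.83% = 21.1249%.
Total capital V = 388 + 570 = 958.
Equity: weight = 388/958 = 0.4050; cost = 21.1249%.
Debt: weight = 570/958 = 0.5950; after-tax cost = 2.7% × (1 − 30%) = 1.8900%.
WACC = 0.4050 × 21.1249% + 0.5950 × 1.8900% = 9.6803%.

9.68%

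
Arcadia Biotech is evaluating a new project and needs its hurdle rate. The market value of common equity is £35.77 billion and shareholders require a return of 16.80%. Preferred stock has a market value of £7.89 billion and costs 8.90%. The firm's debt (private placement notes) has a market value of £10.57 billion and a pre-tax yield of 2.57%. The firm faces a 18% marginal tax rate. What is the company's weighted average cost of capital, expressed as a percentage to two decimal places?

Total capital V = 35.77 + 7.89 + 10.57 = 54.23.
Equity: weight = 35.77/54.23 = 0.6596; cost = 16.8%.
Preferred: weight = 7.89/54.23 = 0.1455; cost = 8.9%.
Private placement notes: weight = 10.57/54.23 = 0.1949; after-tax cost = 2.57% × (1 − 18%) = 2.1074%.
WACC = 0.6596 × 16.8000% + 0.1455 × 8.9000% + 0.1949 × 2.1074% = 12.7869%.

12.79%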